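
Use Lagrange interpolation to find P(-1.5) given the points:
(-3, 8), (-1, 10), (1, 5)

Lagrange interpolation formula:
P(x) = Σ yᵢ × Lᵢ(x)
where Lᵢ(x) = Π_{j≠i} (x - xⱼ)/(xᵢ - xⱼ)

L_0(-1.5) = (-1.5 - (-1))/(-3 - (-1)) × (-1.5 - 1)/(-3 - 1) = 0.156250
L_1(-1.5) = (-1.5 - (-3))/(-1 - (-3)) × (-1.5 - 1)/(-1 - 1) = 0.937500
L_2(-1.5) = (-1.5 - (-3))/(1 - (-3)) × (-1.5 - (-1))/(1 - (-1)) = -0.093750

P(-1.5) = 8×L_0(-1.5) + 10×L_1(-1.5) + 5×L_2(-1.5)
P(-1.5) = 10.156250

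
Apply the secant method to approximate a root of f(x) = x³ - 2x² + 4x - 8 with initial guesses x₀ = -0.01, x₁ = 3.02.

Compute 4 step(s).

f(x) = x³ - 2x² + 4x - 8
x₀ = -0.01, x₁ = 3.02

Secant formula: x_{n+1} = x_n - f(x_n)(x_n - x_{n-1})/(f(x_n) - f(x_{n-1}))

Iteration 1:
  f(-0.010000) = -8.040201
  f(3.020000) = 13.382808
  x_2 = 3.020000 - 13.382808×(3.020000 - (-0.010000))/(13.382808 - (-8.040201))
       = 1.127180
Iteration 2:
  f(3.020000) = 13.382808
  f(1.127180) = -4.600229
  x_3 = 1.127180 - (-4.600229)×(1.127180 - 3.020000)/(-4.600229 - 13.382808)
       = 1.611381
Iteration 3:
  f(1.127180) = -4.600229
  f(1.611381) = -2.563545
  x_4 = 1.611381 - (-2.563545)×(1.611381 - 1.127180)/(-2.563545 - (-4.600229))
       = 2.220838
Iteration 4:
  f(1.611381) = -2.563545
  f(2.220838) = 1.972551
  x_5 = 2.220838 - 1.972551×(2.220838 - 1.611381)/(1.972551 - (-2.563545))
       = 1.955812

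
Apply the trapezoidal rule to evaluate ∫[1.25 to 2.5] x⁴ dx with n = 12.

f(x) = x⁴
a = 1.25, b = 2.5, n = 12
h = (b - a)/n = 0.104167

Trapezoidal rule: (h/2)[f(x₀) + 2f(x₁) + 2f(x₂) + ... + f(xₙ)]

x_0 = 1.2500, f(x_0) = 2.441406, coefficient = 1
x_1 = 1.3542, f(x_1) = 3.362703, coefficient = 2
x_2 = 1.4583, f(x_2) = 4.523006, coefficient = 2
x_3 = 1.5625, f(x_3) = 5.960464, coefficient = 2
x_4 = 1.6667, f(x_4) = 7.716049, coefficient = 2
x_5 = 1.7708, f(x_5) = 9.833560, coefficient = 2
x_6 = 1.8750, f(x_6) = 12.359619, coefficient = 2
x_7 = 1.9792, f(x_7) = 15.343678, coefficient = 2
x_8 = 2.0833, f(x_8) = 18.838011, coefficient = 2
x_9 = 2.1875, f(x_9) = 22.897720, coefficient = 2
x_10 = 2.2917, f(x_10) = 27.580732, coefficient = 2
x_11 = 2.3958, f(x_11) = 32.947799, coefficient = 2
x_12 = 2.5000, f(x_12) = 39.062500, coefficient = 1

I ≈ (0.104167/2) × 364.230592 = 18.970343
Exact value: 18.920898
Error: 0.049445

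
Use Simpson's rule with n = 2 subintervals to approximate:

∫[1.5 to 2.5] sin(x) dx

f(x) = sin(x)
a = 1.5, b = 2.5, n = 2
h = (b - a)/n = 0.500000

Simpson's rule: (h/3)[f(x₀) + 4f(x₁) + 2f(x₂) + ... + f(xₙ)]

x_0 = 1.5000, f(x_0) = 0.997495, coefficient = 1
x_1 = 2.0000, f(x_1) = 0.909297, coefficient = 4
x_2 = 2.5000, f(x_2) = 0.598472, coefficient = 1

I ≈ (0.500000/3) × 5.233157 = 0.872193
Exact value: 0.871881
Error: 0.000312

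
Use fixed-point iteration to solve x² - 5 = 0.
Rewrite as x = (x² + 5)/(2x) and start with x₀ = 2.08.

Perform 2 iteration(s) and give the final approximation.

Equation: x² - 5 = 0
Fixed-point form: x = (x² + 5)/(2x)
x₀ = 2.08

x_1 = g(2.080000) = 2.241923
x_2 = g(2.241923) = 2.236076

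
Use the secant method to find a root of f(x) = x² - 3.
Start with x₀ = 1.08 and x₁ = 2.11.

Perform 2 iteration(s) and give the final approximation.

f(x) = x² - 3
x₀ = 1.08, x₁ = 2.11

Secant formula: x_{n+1} = x_n - f(x_n)(x_n - x_{n-1})/(f(x_n) - f(x_{n-1}))

Iteration 1:
  f(1.080000) = -1.833600
  f(2.110000) = 1.452100
  x_2 = 2.110000 - 1.452100×(2.110000 - 1.080000)/(1.452100 - (-1.833600))
       = 1.654796
Iteration 2:
  f(2.110000) = 1.452100
  f(1.654796) = -0.261649
  x_3 = 1.654796 - (-0.261649)×(1.654796 - 2.110000)/(-0.261649 - 1.452100)
       = 1.724295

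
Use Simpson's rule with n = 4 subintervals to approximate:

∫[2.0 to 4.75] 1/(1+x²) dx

f(x) = 1/(1+x²)
a = 2.0, b = 4.75, n = 4
h = (b - a)/n = 0.687500

Simpson's rule: (h/3)[f(x₀) + 4f(x₁) + 2f(x₂) + ... + f(xₙ)]

x_0 = 2.0000, f(x_0) = 0.200000, coefficient = 1
x_1 = 2.6875, f(x_1) = 0.121615, coefficient = 4
x_2 = 3.3750, f(x_2) = 0.080706, coefficient = 2
x_3 = 4.0625, f(x_3) = 0.057130, coefficient = 4
x_4 = 4.7500, f(x_4) = 0.042440, coefficient = 1

I ≈ (0.687500/3) × 1.118834 = 0.256399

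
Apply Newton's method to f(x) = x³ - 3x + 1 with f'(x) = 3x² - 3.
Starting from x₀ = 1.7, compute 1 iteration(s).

f(x) = x³ - 3x + 1
f'(x) = 3x² - 3
x₀ = 1.7

Newton-Raphson formula: x_{n+1} = x_n - f(x_n)/f'(x_n)

Iteration 1:
  f(1.700000) = 0.813000
  f'(1.700000) = 5.670000
  x_1 = 1.700000 - 0.813000/5.670000 = 1.556614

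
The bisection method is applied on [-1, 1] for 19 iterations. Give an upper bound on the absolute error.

Bisection error bound: |error| ≤ (b-a)/2^n
|error| ≤ (1 - (-1))/2^19 = 2/2^19
|error| ≤ 0.0000038147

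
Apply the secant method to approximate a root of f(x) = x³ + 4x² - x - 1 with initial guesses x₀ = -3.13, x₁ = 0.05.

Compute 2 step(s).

f(x) = x³ + 4x² - x - 1
x₀ = -3.13, x₁ = 0.05

Secant formula: x_{n+1} = x_n - f(x_n)(x_n - x_{n-1})/(f(x_n) - f(x_{n-1}))

Iteration 1:
  f(-3.130000) = 10.653303
  f(0.050000) = -1.039875
  x_2 = 0.050000 - (-1.039875)×(0.050000 - (-3.130000))/(-1.039875 - 10.653303)
       = -0.232798
Iteration 2:
  f(0.050000) = -1.039875
  f(-0.232798) = -0.563040
  x_3 = -0.232798 - (-0.563040)×(-0.232798 - 0.050000)/(-0.563040 - (-1.039875))
       = -0.566721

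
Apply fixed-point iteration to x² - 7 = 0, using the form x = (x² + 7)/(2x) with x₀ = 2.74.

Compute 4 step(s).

Equation: x² - 7 = 0
Fixed-point form: x = (x² + 7)/(2x)
x₀ = 2.74

x_1 = g(2.740000) = 2.647372
x_2 = g(2.647372) = 2.645752
x_3 = g(2.645752) = 2.645751
x_4 = g(2.645751) = 2.645751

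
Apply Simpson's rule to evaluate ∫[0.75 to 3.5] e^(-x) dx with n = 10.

f(x) = e^(-x)
a = 0.75, b = 3.5, n = 10
h = (b - a)/n = 0.275000

Simpson's rule: (h/3)[f(x₀) + 4f(x₁) + 2f(x₂) + ... + f(xₙ)]

x_0 = 0.7500, f(x_0) = 0.472367, coefficient = 1
x_1 = 1.0250, f(x_1) = 0.358796, coefficient = 4
x_2 = 1.3000, f(x_2) = 0.272532, coefficient = 2
x_3 = 1.5750, f(x_3) = 0.207008, coefficient = 4
x_4 = 1.8500, f(x_4) = 0.157237, coefficient = 2
x_5 = 2.1250, f(x_5) = 0.119433, coefficient = 4
x_6 = 2.4000, f(x_6) = 0.090718, coefficient = 2
x_7 = 2.6750, f(x_7) = 0.068907, coefficient = 4
x_8 = 2.9500, f(x_8) = 0.052340, coefficient = 2
x_9 = 3.2250, f(x_9) = 0.039756, coefficient = 4
x_10 = 3.5000, f(x_10) = 0.030197, coefficient = 1

I ≈ (0.275000/3) × 4.823816 = 0.442183
Exact value: 0.442169
Error: 0.000014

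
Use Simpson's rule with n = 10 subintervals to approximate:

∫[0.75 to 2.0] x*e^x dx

f(x) = x*e^x
a = 0.75, b = 2.0, n = 10
h = (b - a)/n = 0.125000

Simpson's rule: (h/3)[f(x₀) + 4f(x₁) + 2f(x₂) + ... + f(xₙ)]

x_0 = 0.7500, f(x_0) = 1.587750, coefficient = 1
x_1 = 0.8750, f(x_1) = 2.099016, coefficient = 4
x_2 = 1.0000, f(x_2) = 2.718282, coefficient = 2
x_3 = 1.1250, f(x_3) = 3.465244, coefficient = 4
x_4 = 1.2500, f(x_4) = 4.362929, coefficient = 2
x_5 = 1.3750, f(x_5) = 5.438230, coefficient = 4
x_6 = 1.5000, f(x_6) = 6.722534, coefficient = 2
x_7 = 1.6250, f(x_7) = 8.252431, coefficient = 4
x_8 = 1.7500, f(x_8) = 10.070555, coefficient = 2
x_9 = 1.8750, f(x_9) = 12.226536, coefficient = 4
x_10 = 2.0000, f(x_10) = 14.778112, coefficient = 1

I ≈ (0.125000/3) × 190.040288 = 7.918345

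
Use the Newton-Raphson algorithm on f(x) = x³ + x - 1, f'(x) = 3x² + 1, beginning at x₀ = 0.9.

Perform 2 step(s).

f(x) = x³ + x - 1
f'(x) = 3x² + 1
x₀ = 0.9

Newton-Raphson formula: x_{n+1} = x_n - f(x_n)/f'(x_n)

Iteration 1:
  f(0.900000) = 0.629000
  f'(0.900000) = 3.430000
  x_1 = 0.900000 - 0.629000/3.430000 = 0.716618
Iteration 2:
  f(0.716618) = 0.084631
  f'(0.716618) = 2.540624
  x_2 = 0.716618 - 0.084631/2.540624 = 0.683307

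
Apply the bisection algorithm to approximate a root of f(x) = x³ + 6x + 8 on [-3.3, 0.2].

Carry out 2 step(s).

f(x) = x³ + 6x + 8
Initial interval: [-3.3, 0.2]

Iteration 1:
  c_1 = (-3.300000 + 0.200000)/2 = -1.550000
  f(c_1) = f(-1.550000) = -5.023875
  f(a) × f(c) ≥ 0, new interval: [-1.550000, 0.200000]
Iteration 2:
  c_2 = (-1.550000 + 0.200000)/2 = -0.675000
  f(c_2) = f(-0.675000) = 3.642453
  f(a) × f(c) < 0, new interval: [-1.550000, -0.675000]

After 2 iteration(s), the approximation is c_2 = -0.675000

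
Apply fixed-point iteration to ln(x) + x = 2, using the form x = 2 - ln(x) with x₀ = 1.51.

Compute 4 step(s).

Equation: ln(x) + x = 2
Fixed-point form: x = 2 - ln(x)
x₀ = 1.51

x_1 = g(1.510000) = 1.587890
x_2 = g(1.587890) = 1.537594
x_3 = g(1.537594) = 1.569781
x_4 = g(1.569781) = 1.549064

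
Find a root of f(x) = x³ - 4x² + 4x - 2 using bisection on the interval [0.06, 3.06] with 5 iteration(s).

f(x) = x³ - 4x² + 4x - 2
Initial interval: [0.06, 3.06]

Iteration 1:
  c_1 = (0.060000 + 3.060000)/2 = 1.560000
  f(c_1) = f(1.560000) = -1.697984
  f(a) × f(c) ≥ 0, new interval: [1.560000, 3.060000]
Iteration 2:
  c_2 = (1.560000 + 3.060000)/2 = 2.310000
  f(c_2) = f(2.310000) = -1.778009
  f(a) × f(c) ≥ 0, new interval: [2.310000, 3.060000]
Iteration 3:
  c_3 = (2.310000 + 3.060000)/2 = 2.685000
  f(c_3) = f(2.685000) = -0.740131
  f(a) × f(c) ≥ 0, new interval: [2.685000, 3.060000]
Iteration 4:
  c_4 = (2.685000 + 3.060000)/2 = 2.872500
  f(c_4) = f(2.872500) = 0.186709
  f(a) × f(c) < 0, new interval: [2.685000, 2.872500]
Iteration 5:
  c_5 = (2.685000 + 2.872500)/2 = 2.778750
  f(c_5) = f(2.778750) = -0.314823
  f(a) × f(c) ≥ 0, new interval: [2.778750, 2.872500]

After 5 iteration(s), the approximation is c_5 = 2.778750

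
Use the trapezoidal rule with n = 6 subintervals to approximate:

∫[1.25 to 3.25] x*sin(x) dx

f(x) = x*sin(x)
a = 1.25, b = 3.25, n = 6
h = (b - a)/n = 0.333333

Trapezoidal rule: (h/2)[f(x₀) + 2f(x₁) + 2f(x₂) + ... + f(xₙ)]

x_0 = 1.2500, f(x_0) = 1.186231, coefficient = 1
x_1 = 1.5833, f(x_1) = 1.583209, coefficient = 2
x_2 = 1.9167, f(x_2) = 1.803163, coefficient = 2
x_3 = 2.2500, f(x_3) = 1.750665, coefficient = 2
x_4 = 2.5833, f(x_4) = 1.368419, coefficient = 2
x_5 = 2.9167, f(x_5) = 0.650516, coefficient = 2
x_6 = 3.2500, f(x_6) = -0.351634, coefficient = 1

I ≈ (0.333333/2) × 15.146541 = 2.524423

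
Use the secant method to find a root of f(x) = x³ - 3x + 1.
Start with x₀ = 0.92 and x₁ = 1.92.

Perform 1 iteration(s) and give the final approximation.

f(x) = x³ - 3x + 1
x₀ = 0.92, x₁ = 1.92

Secant formula: x_{n+1} = x_n - f(x_n)(x_n - x_{n-1})/(f(x_n) - f(x_{n-1}))

Iteration 1:
  f(0.920000) = -0.981312
  f(1.920000) = 2.317888
  x_2 = 1.920000 - 2.317888×(1.920000 - 0.920000)/(2.317888 - (-0.981312))
       = 1.217439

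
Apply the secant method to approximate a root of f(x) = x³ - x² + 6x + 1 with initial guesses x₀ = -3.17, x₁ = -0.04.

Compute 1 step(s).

f(x) = x³ - x² + 6x + 1
x₀ = -3.17, x₁ = -0.04

Secant formula: x_{n+1} = x_n - f(x_n)(x_n - x_{n-1})/(f(x_n) - f(x_{n-1}))

Iteration 1:
  f(-3.170000) = -59.923913
  f(-0.040000) = 0.758336
  x_2 = -0.040000 - 0.758336×(-0.040000 - (-3.170000))/(0.758336 - (-59.923913))
       = -0.079115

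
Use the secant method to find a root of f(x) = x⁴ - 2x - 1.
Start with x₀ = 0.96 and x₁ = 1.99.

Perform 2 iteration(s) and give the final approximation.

f(x) = x⁴ - 2x - 1
x₀ = 0.96, x₁ = 1.99

Secant formula: x_{n+1} = x_n - f(x_n)(x_n - x_{n-1})/(f(x_n) - f(x_{n-1}))

Iteration 1:
  f(0.960000) = -2.070653
  f(1.990000) = 10.702392
  x_2 = 1.990000 - 10.702392×(1.990000 - 0.960000)/(10.702392 - (-2.070653))
       = 1.126975
Iteration 2:
  f(1.990000) = 10.702392
  f(1.126975) = -1.640867
  x_3 = 1.126975 - (-1.640867)×(1.126975 - 1.990000)/(-1.640867 - 10.702392)
       = 1.241702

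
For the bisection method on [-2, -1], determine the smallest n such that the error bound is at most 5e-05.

We need (b-a)/2^n ≤ 5e-05
(-1 - (-2))/2^n ≤ 5e-05
1/2^n ≤ 5e-05
2^n ≥ 20000
n ≥ log₂(20000) = 14.29
n ≥ 15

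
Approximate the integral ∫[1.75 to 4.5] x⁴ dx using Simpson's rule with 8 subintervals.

f(x) = x⁴
a = 1.75, b = 4.5, n = 8
h = (b - a)/n = 0.343750

Simpson's rule: (h/3)[f(x₀) + 4f(x₁) + 2f(x₂) + ... + f(xₙ)]

x_0 = 1.7500, f(x_0) = 9.378906, coefficient = 1
x_1 = 2.0938, f(x_1) = 19.217607, coefficient = 4
x_2 = 2.4375, f(x_2) = 35.300308, coefficient = 2
x_3 = 2.7812, f(x_3) = 59.835664, coefficient = 4
x_4 = 3.1250, f(x_4) = 95.367432, coefficient = 2
x_5 = 3.4688, f(x_5) = 144.774476, coefficient = 4
x_6 = 3.8125, f(x_6) = 211.270767, coefficient = 2
x_7 = 4.1562, f(x_7) = 298.405381, coefficient = 4
x_8 = 4.5000, f(x_8) = 410.062500, coefficient = 1

I ≈ (0.343750/3) × 3192.250931 = 365.778752
Exact value: 365.773633
Error: 0.005120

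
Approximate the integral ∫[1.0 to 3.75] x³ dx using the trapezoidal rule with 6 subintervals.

f(x) = x³
a = 1.0, b = 3.75, n = 6
h = (b - a)/n = 0.458333

Trapezoidal rule: (h/2)[f(x₀) + 2f(x₁) + 2f(x₂) + ... + f(xₙ)]

x_0 = 1.0000, f(x_0) = 1.000000, coefficient = 1
x_1 = 1.4583, f(x_1) = 3.101490, coefficient = 2
x_2 = 1.9167, f(x_2) = 7.041088, coefficient = 2
x_3 = 2.3750, f(x_3) = 13.396484, coefficient = 2
x_4 = 2.8333, f(x_4) = 22.745370, coefficient = 2
x_5 = 3.2917, f(x_5) = 35.665437, coefficient = 2
x_6 = 3.7500, f(x_6) = 52.734375, coefficient = 1

I ≈ (0.458333/2) × 217.634115 = 49.874485
Exact value: 49.188477
Error: 0.686008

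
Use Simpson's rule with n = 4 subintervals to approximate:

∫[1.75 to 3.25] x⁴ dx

f(x) = x⁴
a = 1.75, b = 3.25, n = 4
h = (b - a)/n = 0.375000

Simpson's rule: (h/3)[f(x₀) + 4f(x₁) + 2f(x₂) + ... + f(xₙ)]

x_0 = 1.7500, f(x_0) = 9.378906, coefficient = 1
x_1 = 2.1250, f(x_1) = 20.390869, coefficient = 4
x_2 = 2.5000, f(x_2) = 39.062500, coefficient = 2
x_3 = 2.8750, f(x_3) = 68.320557, coefficient = 4
x_4 = 3.2500, f(x_4) = 111.566406, coefficient = 1

I ≈ (0.375000/3) × 553.916016 = 69.239502
Exact value: 69.235547
Error: 0.003955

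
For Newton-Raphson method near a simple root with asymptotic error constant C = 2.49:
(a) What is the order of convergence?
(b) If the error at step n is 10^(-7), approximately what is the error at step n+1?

(a) Newton-Raphson has quadratic (order 2) convergence near simple roots.
    This means |e_{n+1}| ≈ C|e_n|².

(b) With |e_n| = 10^(-7) and C = 2.49:
    |e_{n+1}| ≈ 2.49 × (10^(-7))² = 2.49 × 10^(-14)

(a) 2 (quadratic); (b) |e_{n+1}| ≈ 2.490e-14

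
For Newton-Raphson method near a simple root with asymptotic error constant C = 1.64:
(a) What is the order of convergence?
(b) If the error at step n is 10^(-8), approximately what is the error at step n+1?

(a) Newton-Raphson has quadratic (order 2) convergence near simple roots.
    This means |e_{n+1}| ≈ C|e_n|².

(b) With |e_n| = 10^(-8) and C = 1.64:
    |e_{n+1}| ≈ 1.64 × (10^(-8))² = 1.64 × 10^(-16)

(a) 2 (quadratic); (b) |e_{n+1}| ≈ 1.640e-16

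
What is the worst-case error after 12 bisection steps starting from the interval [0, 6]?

Bisection error bound: |error| ≤ (b-a)/2^n
|error| ≤ (6 - 0)/2^12 = 6/2^12
|error| ≤ 0.0014648438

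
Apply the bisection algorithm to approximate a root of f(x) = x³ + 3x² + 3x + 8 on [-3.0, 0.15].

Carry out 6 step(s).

f(x) = x³ + 3x² + 3x + 8
Initial interval: [-3.0, 0.15]

Iteration 1:
  c_1 = (-3.000000 + 0.150000)/2 = -1.425000
  f(c_1) = f(-1.425000) = 6.923234
  f(a) × f(c) < 0, new interval: [-3.000000, -1.425000]
Iteration 2:
  c_2 = (-3.000000 + (-1.425000))/2 = -2.212500
  f(c_2) = f(-2.212500) = 5.217436
  f(a) × f(c) < 0, new interval: [-3.000000, -2.212500]
Iteration 3:
  c_3 = (-3.000000 + (-2.212500))/2 = -2.606250
  f(c_3) = f(-2.606250) = 2.855812
  f(a) × f(c) < 0, new interval: [-3.000000, -2.606250]
Iteration 4:
  c_4 = (-3.000000 + (-2.606250))/2 = -2.803125
  f(c_4) = f(-2.803125) = 1.137572
  f(a) × f(c) < 0, new interval: [-3.000000, -2.803125]
Iteration 5:
  c_5 = (-3.000000 + (-2.803125))/2 = -2.901562
  f(c_5) = f(-2.901562) = 0.124064
  f(a) × f(c) < 0, new interval: [-3.000000, -2.901562]
Iteration 6:
  c_6 = (-3.000000 + (-2.901562))/2 = -2.950781
  f(c_6) = f(-2.950781) = -0.423791
  f(a) × f(c) ≥ 0, new interval: [-2.950781, -2.901562]

After 6 iteration(s), the approximation is c_6 = -2.950781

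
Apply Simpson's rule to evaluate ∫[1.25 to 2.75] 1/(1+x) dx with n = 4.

f(x) = 1/(1+x)
a = 1.25, b = 2.75, n = 4
h = (b - a)/n = 0.375000

Simpson's rule: (h/3)[f(x₀) + 4f(x₁) + 2f(x₂) + ... + f(xₙ)]

x_0 = 1.2500, f(x_0) = 0.444444, coefficient = 1
x_1 = 1.6250, f(x_1) = 0.380952, coefficient = 4
x_2 = 2.0000, f(x_2) = 0.333333, coefficient = 2
x_3 = 2.3750, f(x_3) = 0.296296, coefficient = 4
x_4 = 2.7500, f(x_4) = 0.266667, coefficient = 1

I ≈ (0.375000/3) × 4.086772 = 0.510847
Exact value: 0.510826
Error: 0.000021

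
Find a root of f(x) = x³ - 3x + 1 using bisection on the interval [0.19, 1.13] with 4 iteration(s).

f(x) = x³ - 3x + 1
Initial interval: [0.19, 1.13]

Iteration 1:
  c_1 = (0.190000 + 1.130000)/2 = 0.660000
  f(c_1) = f(0.660000) = -0.692504
  f(a) × f(c) < 0, new interval: [0.190000, 0.660000]
Iteration 2:
  c_2 = (0.190000 + 0.660000)/2 = 0.425000
  f(c_2) = f(0.425000) = -0.198234
  f(a) × f(c) < 0, new interval: [0.190000, 0.425000]
Iteration 3:
  c_3 = (0.190000 + 0.425000)/2 = 0.307500
  f(c_3) = f(0.307500) = 0.106576
  f(a) × f(c) ≥ 0, new interval: [0.307500, 0.425000]
Iteration 4:
  c_4 = (0.307500 + 0.425000)/2 = 0.366250
  f(c_4) = f(0.366250) = -0.049622
  f(a) × f(c) < 0, new interval: [0.307500, 0.366250]

After 4 iteration(s), the approximation is c_4 = 0.366250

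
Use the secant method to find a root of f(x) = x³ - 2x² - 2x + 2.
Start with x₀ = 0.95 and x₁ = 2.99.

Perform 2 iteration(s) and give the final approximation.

f(x) = x³ - 2x² - 2x + 2
x₀ = 0.95, x₁ = 2.99

Secant formula: x_{n+1} = x_n - f(x_n)(x_n - x_{n-1})/(f(x_n) - f(x_{n-1}))

Iteration 1:
  f(0.950000) = -0.847625
  f(2.990000) = 4.870699
  x_2 = 2.990000 - 4.870699×(2.990000 - 0.950000)/(4.870699 - (-0.847625))
       = 1.252388
Iteration 2:
  f(2.990000) = 4.870699
  f(1.252388) = -1.677388
  x_3 = 1.252388 - (-1.677388)×(1.252388 - 2.990000)/(-1.677388 - 4.870699)
       = 1.697503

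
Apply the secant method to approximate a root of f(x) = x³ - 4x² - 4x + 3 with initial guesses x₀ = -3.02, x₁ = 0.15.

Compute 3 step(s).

f(x) = x³ - 4x² - 4x + 3
x₀ = -3.02, x₁ = 0.15

Secant formula: x_{n+1} = x_n - f(x_n)(x_n - x_{n-1})/(f(x_n) - f(x_{n-1}))

Iteration 1:
  f(-3.020000) = -48.945208
  f(0.150000) = 2.313375
  x_2 = 0.150000 - 2.313375×(0.150000 - (-3.020000))/(2.313375 - (-48.945208))
       = 0.006933
Iteration 2:
  f(0.150000) = 2.313375
  f(0.006933) = 2.972075
  x_3 = 0.006933 - 2.972075×(0.006933 - 0.150000)/(2.972075 - 2.313375)
       = 0.652455
Iteration 3:
  f(0.006933) = 2.972075
  f(0.652455) = -1.034861
  x_4 = 0.652455 - (-1.034861)×(0.652455 - 0.006933)/(-1.034861 - 2.972075)
       = 0.485738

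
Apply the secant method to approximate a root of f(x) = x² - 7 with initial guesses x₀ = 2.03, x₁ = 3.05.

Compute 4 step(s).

f(x) = x² - 7
x₀ = 2.03, x₁ = 3.05

Secant formula: x_{n+1} = x_n - f(x_n)(x_n - x_{n-1})/(f(x_n) - f(x_{n-1}))

Iteration 1:
  f(2.030000) = -2.879100
  f(3.050000) = 2.302500
  x_2 = 3.050000 - 2.302500×(3.050000 - 2.030000)/(2.302500 - (-2.879100))
       = 2.596752
Iteration 2:
  f(3.050000) = 2.302500
  f(2.596752) = -0.256879
  x_3 = 2.596752 - (-0.256879)×(2.596752 - 3.050000)/(-0.256879 - 2.302500)
       = 2.642243
Iteration 3:
  f(2.596752) = -0.256879
  f(2.642243) = -0.018549
  x_4 = 2.642243 - (-0.018549)×(2.642243 - 2.596752)/(-0.018549 - (-0.256879))
       = 2.645784
Iteration 4:
  f(2.642243) = -0.018549
  f(2.645784) = 0.000174
  x_5 = 2.645784 - 0.000174×(2.645784 - 2.642243)/(0.000174 - (-0.018549))
       = 2.645751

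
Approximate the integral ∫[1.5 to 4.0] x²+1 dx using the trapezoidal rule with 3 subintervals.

f(x) = x²+1
a = 1.5, b = 4.0, n = 3
h = (b - a)/n = 0.833333

Trapezoidal rule: (h/2)[f(x₀) + 2f(x₁) + 2f(x₂) + ... + f(xₙ)]

x_0 = 1.5000, f(x_0) = 3.250000, coefficient = 1
x_1 = 2.3333, f(x_1) = 6.444444, coefficient = 2
x_2 = 3.1667, f(x_2) = 11.027778, coefficient = 2
x_3 = 4.0000, f(x_3) = 17.000000, coefficient = 1

I ≈ (0.833333/2) × 55.194444 = 22.997685
Exact value: 22.708333
Error: 0.289352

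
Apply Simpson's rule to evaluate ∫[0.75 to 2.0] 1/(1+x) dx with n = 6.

f(x) = 1/(1+x)
a = 0.75, b = 2.0, n = 6
h = (b - a)/n = 0.208333

Simpson's rule: (h/3)[f(x₀) + 4f(x₁) + 2f(x₂) + ... + f(xₙ)]

x_0 = 0.7500, f(x_0) = 0.571429, coefficient = 1
x_1 = 0.9583, f(x_1) = 0.510638, coefficient = 4
x_2 = 1.1667, f(x_2) = 0.461538, coefficient = 2
x_3 = 1.3750, f(x_3) = 0.421053, coefficient = 4
x_4 = 1.5833, f(x_4) = 0.387097, coefficient = 2
x_5 = 1.7917, f(x_5) = 0.358209, coefficient = 4
x_6 = 2.0000, f(x_6) = 0.333333, coefficient = 1

I ≈ (0.208333/3) × 7.761632 = 0.539002
Exact value: 0.538997
Error: 0.000006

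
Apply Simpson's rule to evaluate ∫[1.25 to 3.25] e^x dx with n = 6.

f(x) = e^x
a = 1.25, b = 3.25, n = 6
h = (b - a)/n = 0.333333

Simpson's rule: (h/3)[f(x₀) + 4f(x₁) + 2f(x₂) + ... + f(xₙ)]

x_0 = 1.2500, f(x_0) = 3.490343, coefficient = 1
x_1 = 1.5833, f(x_1) = 4.871166, coefficient = 4
x_2 = 1.9167, f(x_2) = 6.798260, coefficient = 2
x_3 = 2.2500, f(x_3) = 9.487736, coefficient = 4
x_4 = 2.5833, f(x_4) = 13.241202, coefficient = 2
x_5 = 2.9167, f(x_5) = 18.479586, coefficient = 4
x_6 = 3.2500, f(x_6) = 25.790340, coefficient = 1

I ≈ (0.333333/3) × 200.713558 = 22.301506
Exact value: 22.299997
Error: 0.001509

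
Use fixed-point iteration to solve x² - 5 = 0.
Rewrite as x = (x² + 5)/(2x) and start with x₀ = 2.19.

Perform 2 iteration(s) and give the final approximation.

Equation: x² - 5 = 0
Fixed-point form: x = (x² + 5)/(2x)
x₀ = 2.19

x_1 = g(2.190000) = 2.236553
x_2 = g(2.236553) = 2.236068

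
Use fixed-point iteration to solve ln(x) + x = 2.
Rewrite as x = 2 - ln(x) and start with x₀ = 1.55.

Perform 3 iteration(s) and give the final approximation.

Equation: ln(x) + x = 2
Fixed-point form: x = 2 - ln(x)
x₀ = 1.55

x_1 = g(1.550000) = 1.561745
x_2 = g(1.561745) = 1.554196
x_3 = g(1.554196) = 1.559042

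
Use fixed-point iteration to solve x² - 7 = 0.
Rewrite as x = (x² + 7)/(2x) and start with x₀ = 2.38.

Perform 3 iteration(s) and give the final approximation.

Equation: x² - 7 = 0
Fixed-point form: x = (x² + 7)/(2x)
x₀ = 2.38

x_1 = g(2.380000) = 2.660588
x_2 = g(2.660588) = 2.645793
x_3 = g(2.645793) = 2.645751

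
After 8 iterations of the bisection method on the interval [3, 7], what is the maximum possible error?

Bisection error bound: |error| ≤ (b-a)/2^n
|error| ≤ (7 - 3)/2^8 = 4/2^8
|error| ≤ 0.0156250000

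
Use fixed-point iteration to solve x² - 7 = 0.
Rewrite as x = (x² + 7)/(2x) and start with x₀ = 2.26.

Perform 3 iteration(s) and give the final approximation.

Equation: x² - 7 = 0
Fixed-point form: x = (x² + 7)/(2x)
x₀ = 2.26

x_1 = g(2.260000) = 2.678673
x_2 = g(2.678673) = 2.645954
x_3 = g(2.645954) = 2.645751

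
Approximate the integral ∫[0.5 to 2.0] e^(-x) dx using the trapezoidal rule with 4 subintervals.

f(x) = e^(-x)
a = 0.5, b = 2.0, n = 4
h = (b - a)/n = 0.375000

Trapezoidal rule: (h/2)[f(x₀) + 2f(x₁) + 2f(x₂) + ... + f(xₙ)]

x_0 = 0.5000, f(x_0) = 0.606531, coefficient = 1
x_1 = 0.8750, f(x_1) = 0.416862, coefficient = 2
x_2 = 1.2500, f(x_2) = 0.286505, coefficient = 2
x_3 = 1.6250, f(x_3) = 0.196912, coefficient = 2
x_4 = 2.0000, f(x_4) = 0.135335, coefficient = 1

I ≈ (0.375000/2) × 2.542423 = 0.476704
Exact value: 0.471195
Error: 0.005509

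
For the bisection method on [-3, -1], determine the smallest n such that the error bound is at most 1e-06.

We need (b-a)/2^n ≤ 1e-06
(-1 - (-3))/2^n ≤ 1e-06
2/2^n ≤ 1e-06
2^n ≥ 2000000
n ≥ log₂(2000000) = 20.93
n ≥ 21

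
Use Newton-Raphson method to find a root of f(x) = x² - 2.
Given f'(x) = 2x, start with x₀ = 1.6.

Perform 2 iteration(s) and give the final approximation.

f(x) = x² - 2
f'(x) = 2x
x₀ = 1.6

Newton-Raphson formula: x_{n+1} = x_n - f(x_n)/f'(x_n)

Iteration 1:
  f(1.600000) = 0.560000
  f'(1.600000) = 3.200000
  x_1 = 1.600000 - 0.560000/3.200000 = 1.425000
Iteration 2:
  f(1.425000) = 0.030625
  f'(1.425000) = 2.850000
  x_2 = 1.425000 - 0.030625/2.850000 = 1.414254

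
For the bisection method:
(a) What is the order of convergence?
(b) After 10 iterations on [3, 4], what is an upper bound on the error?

(a) Bisection has linear (order 1) convergence; the error is halved each step.

(b) Error bound = (b-a)/2^n = (4 - 3)/2^{10}
    = 1/2^{10}

(a) 1 (linear); (b) error ≤ 9.77e-04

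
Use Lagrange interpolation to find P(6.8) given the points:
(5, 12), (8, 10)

Lagrange interpolation formula:
P(x) = Σ yᵢ × Lᵢ(x)
where Lᵢ(x) = Π_{j≠i} (x - xⱼ)/(xᵢ - xⱼ)

L_0(6.8) = (6.8 - 8)/(5 - 8) = 0.400000
L_1(6.8) = (6.8 - 5)/(8 - 5) = 0.600000

P(6.8) = 12×L_0(6.8) + 10×L_1(6.8)
P(6.8) = 10.800000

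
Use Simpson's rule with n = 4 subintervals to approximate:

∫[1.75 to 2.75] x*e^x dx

f(x) = x*e^x
a = 1.75, b = 2.75, n = 4
h = (b - a)/n = 0.250000

Simpson's rule: (h/3)[f(x₀) + 4f(x₁) + 2f(x₂) + ... + f(xₙ)]

x_0 = 1.7500, f(x_0) = 10.070555, coefficient = 1
x_1 = 2.0000, f(x_1) = 14.778112, coefficient = 4
x_2 = 2.2500, f(x_2) = 21.347406, coefficient = 2
x_3 = 2.5000, f(x_3) = 30.456235, coefficient = 4
x_4 = 2.7500, f(x_4) = 43.017238, coefficient = 1

I ≈ (0.250000/3) × 276.719992 = 23.059999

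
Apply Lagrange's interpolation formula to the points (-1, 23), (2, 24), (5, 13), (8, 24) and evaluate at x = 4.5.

Lagrange interpolation formula:
P(x) = Σ yᵢ × Lᵢ(x)
where Lᵢ(x) = Π_{j≠i} (x - xⱼ)/(xᵢ - xⱼ)

L_0(4.5) = (4.5 - 2)/(-1 - 2) × (4.5 - 5)/(-1 - 5) × (4.5 - 8)/(-1 - 8) = -0.027006
L_1(4.5) = (4.5 - (-1))/(2 - (-1)) × (4.5 - 5)/(2 - 5) × (4.5 - 8)/(2 - 8) = 0.178241
L_2(4.5) = (4.5 - (-1))/(5 - (-1)) × (4.5 - 2)/(5 - 2) × (4.5 - 8)/(5 - 8) = 0.891204
L_3(4.5) = (4.5 - (-1))/(8 - (-1)) × (4.5 - 2)/(8 - 2) × (4.5 - 5)/(8 - 5) = -0.042438

P(4.5) = 23×L_0(4.5) + 24×L_1(4.5) + 13×L_2(4.5) + 24×L_3(4.5)
P(4.5) = 14.223765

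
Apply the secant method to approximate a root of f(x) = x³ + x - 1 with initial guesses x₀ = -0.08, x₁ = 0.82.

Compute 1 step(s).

f(x) = x³ + x - 1
x₀ = -0.08, x₁ = 0.82

Secant formula: x_{n+1} = x_n - f(x_n)(x_n - x_{n-1})/(f(x_n) - f(x_{n-1}))

Iteration 1:
  f(-0.080000) = -1.080512
  f(0.820000) = 0.371368
  x_2 = 0.820000 - 0.371368×(0.820000 - (-0.080000))/(0.371368 - (-1.080512))
       = 0.589794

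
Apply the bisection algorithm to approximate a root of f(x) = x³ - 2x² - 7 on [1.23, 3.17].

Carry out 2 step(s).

f(x) = x³ - 2x² - 7
Initial interval: [1.23, 3.17]

Iteration 1:
  c_1 = (1.230000 + 3.170000)/2 = 2.200000
  f(c_1) = f(2.200000) = -6.032000
  f(a) × f(c) ≥ 0, new interval: [2.200000, 3.170000]
Iteration 2:
  c_2 = (2.200000 + 3.170000)/2 = 2.685000
  f(c_2) = f(2.685000) = -2.061681
  f(a) × f(c) ≥ 0, new interval: [2.685000, 3.170000]

After 2 iteration(s), the approximation is c_2 = 2.685000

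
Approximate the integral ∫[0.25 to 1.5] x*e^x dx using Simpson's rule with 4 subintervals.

f(x) = x*e^x
a = 0.25, b = 1.5, n = 4
h = (b - a)/n = 0.312500

Simpson's rule: (h/3)[f(x₀) + 4f(x₁) + 2f(x₂) + ... + f(xₙ)]

x_0 = 0.2500, f(x_0) = 0.321006, coefficient = 1
x_1 = 0.5625, f(x_1) = 0.987218, coefficient = 4
x_2 = 0.8750, f(x_2) = 2.099016, coefficient = 2
x_3 = 1.1875, f(x_3) = 3.893663, coefficient = 4
x_4 = 1.5000, f(x_4) = 6.722534, coefficient = 1

I ≈ (0.312500/3) × 30.765095 = 3.204697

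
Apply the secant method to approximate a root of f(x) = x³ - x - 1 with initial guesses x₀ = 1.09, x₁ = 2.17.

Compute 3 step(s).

f(x) = x³ - x - 1
x₀ = 1.09, x₁ = 2.17

Secant formula: x_{n+1} = x_n - f(x_n)(x_n - x_{n-1})/(f(x_n) - f(x_{n-1}))

Iteration 1:
  f(1.090000) = -0.794971
  f(2.170000) = 7.048313
  x_2 = 2.170000 - 7.048313×(2.170000 - 1.090000)/(7.048313 - (-0.794971))
       = 1.199465
Iteration 2:
  f(2.170000) = 7.048313
  f(1.199465) = -0.473774
  x_3 = 1.199465 - (-0.473774)×(1.199465 - 2.170000)/(-0.473774 - 7.048313)
       = 1.260594
Iteration 3:
  f(1.199465) = -0.473774
  f(1.260594) = -0.257388
  x_4 = 1.260594 - (-0.257388)×(1.260594 - 1.199465)/(-0.257388 - (-0.473774))
       = 1.333305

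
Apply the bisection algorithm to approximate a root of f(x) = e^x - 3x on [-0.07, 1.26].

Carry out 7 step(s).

f(x) = e^x - 3x
Initial interval: [-0.07, 1.26]

Iteration 1:
  c_1 = (-0.070000 + 1.260000)/2 = 0.595000
  f(c_1) = f(0.595000) = 0.028031
  f(a) × f(c) ≥ 0, new interval: [0.595000, 1.260000]
Iteration 2:
  c_2 = (0.595000 + 1.260000)/2 = 0.927500
  f(c_2) = f(0.927500) = -0.254319
  f(a) × f(c) < 0, new interval: [0.595000, 0.927500]
Iteration 3:
  c_3 = (0.595000 + 0.927500)/2 = 0.761250
  f(c_3) = f(0.761250) = -0.142799
  f(a) × f(c) < 0, new interval: [0.595000, 0.761250]
Iteration 4:
  c_4 = (0.595000 + 0.761250)/2 = 0.678125
  f(c_4) = f(0.678125) = -0.064195
  f(a) × f(c) < 0, new interval: [0.595000, 0.678125]
Iteration 5:
  c_5 = (0.595000 + 0.678125)/2 = 0.636562
  f(c_5) = f(0.636562) = -0.019715
  f(a) × f(c) < 0, new interval: [0.595000, 0.636562]
Iteration 6:
  c_6 = (0.595000 + 0.636562)/2 = 0.615781
  f(c_6) = f(0.615781) = 0.003758
  f(a) × f(c) ≥ 0, new interval: [0.615781, 0.636562]
Iteration 7:
  c_7 = (0.615781 + 0.636562)/2 = 0.626172
  f(c_7) = f(0.626172) = -0.008079
  f(a) × f(c) < 0, new interval: [0.615781, 0.626172]

After 7 iteration(s), the approximation is c_7 = 0.626172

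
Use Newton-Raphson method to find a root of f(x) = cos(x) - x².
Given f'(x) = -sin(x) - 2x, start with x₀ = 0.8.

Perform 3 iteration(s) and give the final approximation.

f(x) = cos(x) - x²
f'(x) = -sin(x) - 2x
x₀ = 0.8

Newton-Raphson formula: x_{n+1} = x_n - f(x_n)/f'(x_n)

Iteration 1:
  f(0.800000) = 0.056707
  f'(0.800000) = -2.317356
  x_1 = 0.800000 - 0.056707/(-2.317356) = 0.824470
Iteration 2:
  f(0.824470) = -0.000806
  f'(0.824470) = -2.383129
  x_2 = 0.824470 - (-0.000806)/(-2.383129) = 0.824132
Iteration 3:
  f(0.824132) = 0.000000
  f'(0.824132) = -2.382224
  x_3 = 0.824132 - 0.000000/(-2.382224) = 0.824132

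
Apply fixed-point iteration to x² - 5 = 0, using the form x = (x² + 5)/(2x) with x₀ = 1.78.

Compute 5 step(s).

Equation: x² - 5 = 0
Fixed-point form: x = (x² + 5)/(2x)
x₀ = 1.78

x_1 = g(1.780000) = 2.294494
x_2 = g(2.294494) = 2.236812
x_3 = g(2.236812) = 2.236068
x_4 = g(2.236068) = 2.236068
x_5 = g(2.236068) = 2.236068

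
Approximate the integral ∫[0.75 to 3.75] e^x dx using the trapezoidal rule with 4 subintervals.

f(x) = e^x
a = 0.75, b = 3.75, n = 4
h = (b - a)/n = 0.750000

Trapezoidal rule: (h/2)[f(x₀) + 2f(x₁) + 2f(x₂) + ... + f(xₙ)]

x_0 = 0.7500, f(x_0) = 2.117000, coefficient = 1
x_1 = 1.5000, f(x_1) = 4.481689, coefficient = 2
x_2 = 2.2500, f(x_2) = 9.487736, coefficient = 2
x_3 = 3.0000, f(x_3) = 20.085537, coefficient = 2
x_4 = 3.7500, f(x_4) = 42.521082, coefficient = 1

I ≈ (0.750000/2) × 112.748006 = 42.280502
Exact value: 40.404082
Error: 1.876420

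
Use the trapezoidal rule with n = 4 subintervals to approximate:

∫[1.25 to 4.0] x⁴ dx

f(x) = x⁴
a = 1.25, b = 4.0, n = 4
h = (b - a)/n = 0.687500

Trapezoidal rule: (h/2)[f(x₀) + 2f(x₁) + 2f(x₂) + ... + f(xₙ)]

x_0 = 1.2500, f(x_0) = 2.441406, coefficient = 1
x_1 = 1.9375, f(x_1) = 14.091812, coefficient = 2
x_2 = 2.6250, f(x_2) = 47.480713, coefficient = 2
x_3 = 3.3125, f(x_3) = 120.399185, coefficient = 2
x_4 = 4.0000, f(x_4) = 256.000000, coefficient = 1

I ≈ (0.687500/2) × 622.384827 = 213.944784
Exact value: 204.189648
Error: 9.755136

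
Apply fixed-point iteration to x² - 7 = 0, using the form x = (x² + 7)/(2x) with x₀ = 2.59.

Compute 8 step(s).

Equation: x² - 7 = 0
Fixed-point form: x = (x² + 7)/(2x)
x₀ = 2.59

x_1 = g(2.590000) = 2.646351
x_2 = g(2.646351) = 2.645751
x_3 = g(2.645751) = 2.645751
x_4 = g(2.645751) = 2.645751
x_5 = g(2.645751) = 2.645751
x_6 = g(2.645751) = 2.645751
x_7 = g(2.645751) = 2.645751
x_8 = g(2.645751) = 2.645751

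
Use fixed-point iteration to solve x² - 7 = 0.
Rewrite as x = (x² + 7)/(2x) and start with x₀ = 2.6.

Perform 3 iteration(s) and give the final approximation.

Equation: x² - 7 = 0
Fixed-point form: x = (x² + 7)/(2x)
x₀ = 2.6

x_1 = g(2.600000) = 2.646154
x_2 = g(2.646154) = 2.645751
x_3 = g(2.645751) = 2.645751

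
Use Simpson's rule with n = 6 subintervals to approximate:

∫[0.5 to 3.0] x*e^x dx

f(x) = x*e^x
a = 0.5, b = 3.0, n = 6
h = (b - a)/n = 0.416667

Simpson's rule: (h/3)[f(x₀) + 4f(x₁) + 2f(x₂) + ... + f(xₙ)]

x_0 = 0.5000, f(x_0) = 0.824361, coefficient = 1
x_1 = 0.9167, f(x_1) = 2.292528, coefficient = 4
x_2 = 1.3333, f(x_2) = 5.058224, coefficient = 2
x_3 = 1.7500, f(x_3) = 10.070555, coefficient = 4
x_4 = 2.1667, f(x_4) = 18.913133, coefficient = 2
x_5 = 2.5833, f(x_5) = 34.206439, coefficient = 4
x_6 = 3.0000, f(x_6) = 60.256611, coefficient = 1

I ≈ (0.416667/3) × 295.301772 = 41.014135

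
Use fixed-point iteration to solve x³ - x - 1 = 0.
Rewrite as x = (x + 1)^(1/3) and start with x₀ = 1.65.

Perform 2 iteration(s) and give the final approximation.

Equation: x³ - x - 1 = 0
Fixed-point form: x = (x + 1)^(1/3)
x₀ = 1.65

x_1 = g(1.650000) = 1.383828
x_2 = g(1.383828) = 1.335852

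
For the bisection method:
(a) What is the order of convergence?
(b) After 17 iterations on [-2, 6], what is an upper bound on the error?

(a) Bisection has linear (order 1) convergence; the error is halved each step.

(b) Error bound = (b-a)/2^n = (6 - (-2))/2^{17}
    = 8/2^{17}

(a) 1 (linear); (b) error ≤ 6.10e-05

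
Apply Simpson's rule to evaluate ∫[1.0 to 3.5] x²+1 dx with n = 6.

f(x) = x²+1
a = 1.0, b = 3.5, n = 6
h = (b - a)/n = 0.416667

Simpson's rule: (h/3)[f(x₀) + 4f(x₁) + 2f(x₂) + ... + f(xₙ)]

x_0 = 1.0000, f(x_0) = 2.000000, coefficient = 1
x_1 = 1.4167, f(x_1) = 3.006944, coefficient = 4
x_2 = 1.8333, f(x_2) = 4.361111, coefficient = 2
x_3 = 2.2500, f(x_3) = 6.062500, coefficient = 4
x_4 = 2.6667, f(x_4) = 8.111111, coefficient = 2
x_5 = 3.0833, f(x_5) = 10.506944, coefficient = 4
x_6 = 3.5000, f(x_6) = 13.250000, coefficient = 1

I ≈ (0.416667/3) × 118.500000 = 16.458333
Exact value: 16.458333
Error: 0.000000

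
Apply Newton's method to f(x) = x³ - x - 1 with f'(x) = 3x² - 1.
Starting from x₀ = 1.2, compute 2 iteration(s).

f(x) = x³ - x - 1
f'(x) = 3x² - 1
x₀ = 1.2

Newton-Raphson formula: x_{n+1} = x_n - f(x_n)/f'(x_n)

Iteration 1:
  f(1.200000) = -0.472000
  f'(1.200000) = 3.320000
  x_1 = 1.200000 - (-0.472000)/3.320000 = 1.342169
Iteration 2:
  f(1.342169) = 0.075636
  f'(1.342169) = 4.404250
  x_2 = 1.342169 - 0.075636/4.404250 = 1.324995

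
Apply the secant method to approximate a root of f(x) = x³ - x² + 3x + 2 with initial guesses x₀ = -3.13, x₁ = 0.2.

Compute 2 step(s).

f(x) = x³ - x² + 3x + 2
x₀ = -3.13, x₁ = 0.2

Secant formula: x_{n+1} = x_n - f(x_n)(x_n - x_{n-1})/(f(x_n) - f(x_{n-1}))

Iteration 1:
  f(-3.130000) = -47.851197
  f(0.200000) = 2.568000
  x_2 = 0.200000 - 2.568000×(0.200000 - (-3.130000))/(2.568000 - (-47.851197))
       = 0.030393
Iteration 2:
  f(0.200000) = 2.568000
  f(0.030393) = 2.090284
  x_3 = 0.030393 - 2.090284×(0.030393 - 0.200000)/(2.090284 - 2.568000)
       = -0.711735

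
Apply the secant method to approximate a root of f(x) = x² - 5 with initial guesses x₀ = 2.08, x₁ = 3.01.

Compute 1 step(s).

f(x) = x² - 5
x₀ = 2.08, x₁ = 3.01

Secant formula: x_{n+1} = x_n - f(x_n)(x_n - x_{n-1})/(f(x_n) - f(x_{n-1}))

Iteration 1:
  f(2.080000) = -0.673600
  f(3.010000) = 4.060100
  x_2 = 3.010000 - 4.060100×(3.010000 - 2.080000)/(4.060100 - (-0.673600))
       = 2.212338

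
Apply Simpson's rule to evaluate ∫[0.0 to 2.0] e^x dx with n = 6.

f(x) = e^x
a = 0.0, b = 2.0, n = 6
h = (b - a)/n = 0.333333

Simpson's rule: (h/3)[f(x₀) + 4f(x₁) + 2f(x₂) + ... + f(xₙ)]

x_0 = 0.0000, f(x_0) = 1.000000, coefficient = 1
x_1 = 0.3333, f(x_1) = 1.395612, coefficient = 4
x_2 = 0.6667, f(x_2) = 1.947734, coefficient = 2
x_3 = 1.0000, f(x_3) = 2.718282, coefficient = 4
x_4 = 1.3333, f(x_4) = 3.793668, coefficient = 2
x_5 = 1.6667, f(x_5) = 5.294490, coefficient = 4
x_6 = 2.0000, f(x_6) = 7.389056, coefficient = 1

I ≈ (0.333333/3) × 57.505397 = 6.389489
Exact value: 6.389056
Error: 0.000432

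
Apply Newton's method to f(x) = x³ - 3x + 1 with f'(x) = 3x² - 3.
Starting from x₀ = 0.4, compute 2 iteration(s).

f(x) = x³ - 3x + 1
f'(x) = 3x² - 3
x₀ = 0.4

Newton-Raphson formula: x_{n+1} = x_n - f(x_n)/f'(x_n)

Iteration 1:
  f(0.400000) = -0.136000
  f'(0.400000) = -2.520000
  x_1 = 0.400000 - (-0.136000)/(-2.520000) = 0.346032
Iteration 2:
  f(0.346032) = 0.003338
  f'(0.346032) = -2.640786
  x_2 = 0.346032 - 0.003338/(-2.640786) = 0.347296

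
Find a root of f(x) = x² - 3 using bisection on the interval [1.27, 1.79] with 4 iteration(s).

f(x) = x² - 3
Initial interval: [1.27, 1.79]

Iteration 1:
  c_1 = (1.270000 + 1.790000)/2 = 1.530000
  f(c_1) = f(1.530000) = -0.659100
  f(a) × f(c) ≥ 0, new interval: [1.530000, 1.790000]
Iteration 2:
  c_2 = (1.530000 + 1.790000)/2 = 1.660000
  f(c_2) = f(1.660000) = -0.244400
  f(a) × f(c) ≥ 0, new interval: [1.660000, 1.790000]
Iteration 3:
  c_3 = (1.660000 + 1.790000)/2 = 1.725000
  f(c_3) = f(1.725000) = -0.024375
  f(a) × f(c) ≥ 0, new interval: [1.725000, 1.790000]
Iteration 4:
  c_4 = (1.725000 + 1.790000)/2 = 1.757500
  f(c_4) = f(1.757500) = 0.088806
  f(a) × f(c) < 0, new interval: [1.725000, 1.757500]

After 4 iteration(s), the approximation is c_4 = 1.757500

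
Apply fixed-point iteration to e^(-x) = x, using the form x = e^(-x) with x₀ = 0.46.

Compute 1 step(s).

Equation: e^(-x) = x
Fixed-point form: x = e^(-x)
x₀ = 0.46

x_1 = g(0.460000) = 0.631284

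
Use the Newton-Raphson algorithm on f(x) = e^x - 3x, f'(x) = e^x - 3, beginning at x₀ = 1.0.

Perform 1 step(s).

f(x) = e^x - 3x
f'(x) = e^x - 3
x₀ = 1.0

Newton-Raphson formula: x_{n+1} = x_n - f(x_n)/f'(x_n)

Iteration 1:
  f(1.000000) = -0.281718
  f'(1.000000) = -0.281718
  x_1 = 1.000000 - (-0.281718)/(-0.281718) = 0.000000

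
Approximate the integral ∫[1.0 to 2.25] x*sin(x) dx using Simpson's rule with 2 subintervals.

f(x) = x*sin(x)
a = 1.0, b = 2.25, n = 2
h = (b - a)/n = 0.625000

Simpson's rule: (h/3)[f(x₀) + 4f(x₁) + 2f(x₂) + ... + f(xₙ)]

x_0 = 1.0000, f(x_0) = 0.841471, coefficient = 1
x_1 = 1.6250, f(x_1) = 1.622613, coefficient = 4
x_2 = 2.2500, f(x_2) = 1.750665, coefficient = 1

I ≈ (0.625000/3) × 9.082589 = 1.892206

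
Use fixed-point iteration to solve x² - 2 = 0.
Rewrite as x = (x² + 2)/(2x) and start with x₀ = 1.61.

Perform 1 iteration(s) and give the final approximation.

Equation: x² - 2 = 0
Fixed-point form: x = (x² + 2)/(2x)
x₀ = 1.61

x_1 = g(1.610000) = 1.426118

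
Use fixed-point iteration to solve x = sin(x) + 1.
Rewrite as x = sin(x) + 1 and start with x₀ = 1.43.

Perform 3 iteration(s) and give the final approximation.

Equation: x = sin(x) + 1
Fixed-point form: x = sin(x) + 1
x₀ = 1.43

x_1 = g(1.430000) = 1.990105
x_2 = g(1.990105) = 1.913371
x_3 = g(1.913371) = 1.941893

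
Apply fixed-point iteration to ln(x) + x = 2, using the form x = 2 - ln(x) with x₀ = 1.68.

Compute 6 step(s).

Equation: ln(x) + x = 2
Fixed-point form: x = 2 - ln(x)
x₀ = 1.68

x_1 = g(1.680000) = 1.481206
x_2 = g(1.481206) = 1.607143
x_3 = g(1.607143) = 1.525542
x_4 = g(1.525542) = 1.577650
x_5 = g(1.577650) = 1.544063
x_6 = g(1.544063) = 1.565583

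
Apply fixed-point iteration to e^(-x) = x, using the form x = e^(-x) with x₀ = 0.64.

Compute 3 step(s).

Equation: e^(-x) = x
Fixed-point form: x = e^(-x)
x₀ = 0.64

x_1 = g(0.640000) = 0.527292
x_2 = g(0.527292) = 0.590201
x_3 = g(0.590201) = 0.554216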